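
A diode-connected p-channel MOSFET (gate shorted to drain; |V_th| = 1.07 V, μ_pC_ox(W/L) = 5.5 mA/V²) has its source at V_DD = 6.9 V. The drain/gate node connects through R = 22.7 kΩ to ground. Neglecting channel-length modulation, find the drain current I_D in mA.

I_D = 0.244 mA

With gate tied to drain, V_SG = V_SD ≥ V_SG − |V_th|, so the device is in saturation.
KCL at the drain: ½ k_p (V_SG − |V_th|)² = (V_DD − V_SG)/R.
Let x = V_SG − 1.07. Then 62.4 x² + x − 5.83 = 0, giving x = 0.298 V (positive root), so V_SG = 1.37 V.
I_D = (V_DD − V_SG)/R = (6.9 − 1.37) / 22.7 = 0.244 mA.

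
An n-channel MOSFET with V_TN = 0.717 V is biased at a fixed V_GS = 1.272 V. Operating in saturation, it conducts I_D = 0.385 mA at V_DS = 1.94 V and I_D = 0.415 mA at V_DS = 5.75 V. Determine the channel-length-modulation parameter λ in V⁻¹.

With V_GS fixed, I_D ∝ (1 + λ V_DS) in saturation, so I_D2/I_D1 = (1 + λ V_DS2)/(1 + λ V_DS1).
0.415/0.385 = 1.078 = (1 + 5.75 λ)/(1 + 1.94 λ).
Solving: λ (I_D1 V_DS2 − I_D2 V_DS1) = I_D2 − I_D1, so λ = (0.415 − 0.385) / (0.385 × 5.75 − 0.415 × 1.94) = 0.03 / 1.41 = 0.0213 V⁻¹.

λ = 0.0213 V⁻¹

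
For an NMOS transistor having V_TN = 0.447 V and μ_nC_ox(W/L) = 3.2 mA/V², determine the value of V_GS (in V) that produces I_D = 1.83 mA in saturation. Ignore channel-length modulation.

In saturation I_D = ½ k_n (V_GS − V_TN)², so V_GS − V_TN = √(2 I_D / k_n) = √(2 × 1.83 / 3.2) = 1.07 V.
V_GS = 0.447 + 1.07 = 1.52 V.

V_GS = 1.52 V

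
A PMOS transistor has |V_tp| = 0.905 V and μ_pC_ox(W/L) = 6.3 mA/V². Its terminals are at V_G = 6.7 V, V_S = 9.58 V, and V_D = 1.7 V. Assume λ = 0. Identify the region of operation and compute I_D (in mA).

Saturation; I_D = 12.3 mA

V_SG = V_S − V_G = 9.58 − 6.7 = 2.88 V; V_SD = V_S − V_D = 9.58 − 1.7 = 7.88 V.
V_ov = V_SG − |V_tp| = 2.88 − 0.905 = 1.97 V.
Since V_SD = 7.88 V ≥ V_ov = 1.97 V, the device is in saturation.
I_D = ½ k_p V_ov² = 0.5 × 6.3 × 1.97² = 12.3 mA.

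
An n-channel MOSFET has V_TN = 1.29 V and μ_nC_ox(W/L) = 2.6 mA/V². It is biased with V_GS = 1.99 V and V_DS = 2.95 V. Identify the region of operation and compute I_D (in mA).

Saturation; I_D = 0.637 mA

V_ov = V_GS − V_TN = 1.99 − 1.29 = 0.7 V.
Since V_DS = 2.95 V ≥ V_ov = 0.7 V, the device is in saturation.
I_D = ½ k_n V_ov² = 0.5 × 2.6 × 0.7² = 0.637 mA.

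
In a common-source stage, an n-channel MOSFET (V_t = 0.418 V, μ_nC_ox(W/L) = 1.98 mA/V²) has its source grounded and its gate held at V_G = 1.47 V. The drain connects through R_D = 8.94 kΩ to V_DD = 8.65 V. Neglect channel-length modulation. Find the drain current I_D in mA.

V_GS = V_G = 1.47 V, so V_ov = 1.47 − 0.418 = 1.05 V.
Assume saturation: I_D = ½ k_n V_ov² = 0.5 × 1.98 × 1.05² = 1.1 mA, giving V_DS = V_DD − I_D R_D = 8.65 − 1.1 × 8.94 = -1.14 V.
But -1.14 V < V_ov = 1.05 V, so the device is actually in triode.
In triode I_D = k_n[V_ov V_DS − ½ V_DS²] and I_D = (V_DD − V_DS)/R_D. Equating: 8.85 V_DS² − 19.62 V_DS + 8.65 = 0, giving V_DS = 0.607 V (the root below V_ov).
I_D = (8.65 − 0.607) / 8.94 = 0.9 mA.

I_D = 0.900 mA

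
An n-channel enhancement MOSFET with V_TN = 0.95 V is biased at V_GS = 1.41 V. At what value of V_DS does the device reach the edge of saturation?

The boundary between triode and saturation is V_DS = V_GS − V_TN = V_ov.
V_ov = 1.41 − 0.95 = 0.46 V.

V_DS,sat = 0.460 V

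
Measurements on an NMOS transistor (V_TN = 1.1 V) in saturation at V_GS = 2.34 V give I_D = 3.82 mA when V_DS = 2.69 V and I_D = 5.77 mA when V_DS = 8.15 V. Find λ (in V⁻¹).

λ = 0.125 V⁻¹

With V_GS fixed, I_D ∝ (1 + λ V_DS) in saturation, so I_D2/I_D1 = (1 + λ V_DS2)/(1 + λ V_DS1).
5.77/3.82 = 1.51 = (1 + 8.15 λ)/(1 + 2.69 λ).
Solving: λ (I_D1 V_DS2 − I_D2 V_DS1) = I_D2 − I_D1, so λ = (5.77 − 3.82) / (3.82 × 8.15 − 5.77 × 2.69) = 1.95 / 15.6 = 0.125 V⁻¹.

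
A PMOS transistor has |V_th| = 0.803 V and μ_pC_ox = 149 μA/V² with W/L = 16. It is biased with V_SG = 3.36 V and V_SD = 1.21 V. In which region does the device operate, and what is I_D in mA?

k_p = μ_pC_ox · (W/L) = 2.384 mA/V².
V_ov = V_SG − |V_th| = 3.36 − 0.803 = 2.56 V.
Since V_SD = 1.21 V < V_ov = 2.56 V, the device is in the triode region.
I_D = k_p [V_ov · V_SD − ½ V_SD²] = 2.384 × [2.56 × 1.21 − 0.5 × 1.21²] = 5.63 mA.

Triode; I_D = 5.63 mA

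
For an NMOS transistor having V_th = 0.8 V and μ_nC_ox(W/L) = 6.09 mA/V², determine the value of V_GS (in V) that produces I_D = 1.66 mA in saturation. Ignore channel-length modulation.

V_GS = 1.54 V

In saturation I_D = ½ k_n (V_GS − V_th)², so V_GS − V_th = √(2 I_D / k_n) = √(2 × 1.66 / 6.09) = 0.738 V.
V_GS = 0.8 + 0.738 = 1.54 V.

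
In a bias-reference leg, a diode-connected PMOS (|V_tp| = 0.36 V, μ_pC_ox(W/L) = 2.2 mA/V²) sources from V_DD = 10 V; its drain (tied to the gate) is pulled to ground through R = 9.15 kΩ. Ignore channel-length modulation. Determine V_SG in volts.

V_SG = 1.29 V

With gate tied to drain, V_SG = V_SD ≥ V_SG − |V_tp|, so the device is in saturation.
KCL at the drain: ½ k_p (V_SG − |V_tp|)² = (V_DD − V_SG)/R.
Let x = V_SG − 0.36. Then 10.1 x² + x − 9.64 = 0, giving x = 0.93 V (positive root), so V_SG = 1.29 V.
I_D = (V_DD − V_SG)/R = (10 − 1.29) / 9.15 = 0.952 mA.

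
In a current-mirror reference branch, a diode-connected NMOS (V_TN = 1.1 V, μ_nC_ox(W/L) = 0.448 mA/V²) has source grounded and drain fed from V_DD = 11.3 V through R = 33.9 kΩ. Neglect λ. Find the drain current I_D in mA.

I_D = 0.269 mA

With gate tied to drain, V_GS = V_DS ≥ V_GS − V_TN, so the device is in saturation.
KCL at the drain: ½ k_n (V_GS − V_TN)² = (V_DD − V_GS)/R.
Let x = V_GS − 1.1. Then 7.59 x² + x − 10.2 = 0, giving x = 1.1 V (positive root), so V_GS = 2.2 V.
I_D = (V_DD − V_GS)/R = (11.3 − 2.2) / 33.9 = 0.269 mA.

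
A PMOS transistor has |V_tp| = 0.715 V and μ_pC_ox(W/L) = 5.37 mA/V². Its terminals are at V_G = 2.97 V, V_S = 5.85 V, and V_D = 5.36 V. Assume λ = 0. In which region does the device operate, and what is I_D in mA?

Triode; I_D = 5.05 mA

V_SG = V_S − V_G = 5.85 − 2.97 = 2.88 V; V_SD = V_S − V_D = 5.85 − 5.36 = 0.49 V.
V_ov = V_SG − |V_tp| = 2.88 − 0.715 = 2.16 V.
Since V_SD = 0.49 V < V_ov = 2.16 V, the device is in the triode region.
I_D = k_p [V_ov · V_SD − ½ V_SD²] = 5.37 × [2.16 × 0.49 − 0.5 × 0.49²] = 5.05 mA.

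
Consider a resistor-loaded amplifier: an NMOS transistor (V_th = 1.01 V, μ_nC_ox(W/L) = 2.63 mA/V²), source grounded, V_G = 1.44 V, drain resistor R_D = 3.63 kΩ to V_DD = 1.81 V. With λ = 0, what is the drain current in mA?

V_GS = V_G = 1.44 V, so V_ov = 1.44 − 1.01 = 0.43 V.
Assume saturation: I_D = ½ k_n V_ov² = 0.5 × 2.63 × 0.43² = 0.243 mA, giving V_DS = V_DD − I_D R_D = 1.81 − 0.243 × 3.63 = 0.927 V.
V_DS = 0.927 V ≥ V_ov = 0.43 V, confirming saturation.

I_D = 0.243 mA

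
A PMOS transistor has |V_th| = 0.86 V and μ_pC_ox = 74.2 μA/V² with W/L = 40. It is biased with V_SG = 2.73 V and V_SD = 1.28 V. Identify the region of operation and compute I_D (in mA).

Triode; I_D = 4.67 mA

k_p = μ_pC_ox · (W/L) = 2.968 mA/V².
V_ov = V_SG − |V_th| = 2.73 − 0.86 = 1.87 V.
Since V_SD = 1.28 V < V_ov = 1.87 V, the device is in the triode region.
I_D = k_p [V_ov · V_SD − ½ V_SD²] = 2.968 × [1.87 × 1.28 − 0.5 × 1.28²] = 4.67 mA.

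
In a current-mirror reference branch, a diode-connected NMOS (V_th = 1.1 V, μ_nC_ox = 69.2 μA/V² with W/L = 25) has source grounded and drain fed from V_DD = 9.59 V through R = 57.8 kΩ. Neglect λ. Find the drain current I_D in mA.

With gate tied to drain, V_GS = V_DS ≥ V_GS − V_th, so the device is in saturation.
k_n = μ_nC_ox · (W/L) = 1.73 mA/V².
KCL at the drain: ½ k_n (V_GS − V_th)² = (V_DD − V_GS)/R.
Let x = V_GS − 1.1. Then 50 x² + x − 8.49 = 0, giving x = 0.402 V (positive root), so V_GS = 1.5 V.
I_D = (V_DD − V_GS)/R = (9.59 − 1.5) / 57.8 = 0.14 mA.

I_D = 0.140 mA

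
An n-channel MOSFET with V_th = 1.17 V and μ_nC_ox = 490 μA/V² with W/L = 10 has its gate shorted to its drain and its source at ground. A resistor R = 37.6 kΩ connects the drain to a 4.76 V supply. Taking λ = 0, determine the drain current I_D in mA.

With gate tied to drain, V_GS = V_DS ≥ V_GS − V_th, so the device is in saturation.
k_n = μ_nC_ox · (W/L) = 4.9 mA/V².
KCL at the drain: ½ k_n (V_GS − V_th)² = (V_DD − V_GS)/R.
Let x = V_GS − 1.17. Then 92.1 x² + x − 3.59 = 0, giving x = 0.192 V (positive root), so V_GS = 1.36 V.
I_D = (V_DD − V_GS)/R = (4.76 − 1.36) / 37.6 = 0.0904 mA.

I_D = 0.0904 mA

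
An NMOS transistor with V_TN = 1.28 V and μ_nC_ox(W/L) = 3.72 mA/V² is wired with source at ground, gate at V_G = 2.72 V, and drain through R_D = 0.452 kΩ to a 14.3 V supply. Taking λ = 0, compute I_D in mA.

V_GS = V_G = 2.72 V, so V_ov = 2.72 − 1.28 = 1.44 V.
Assume saturation: I_D = ½ k_n V_ov² = 0.5 × 3.72 × 1.44² = 3.86 mA, giving V_DS = V_DD − I_D R_D = 14.3 − 3.86 × 0.452 = 12.6 V.
V_DS = 12.6 V ≥ V_ov = 1.44 V, confirming saturation.

I_D = 3.86 mA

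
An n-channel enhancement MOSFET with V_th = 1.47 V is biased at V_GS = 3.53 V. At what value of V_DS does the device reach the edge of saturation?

The boundary between triode and saturation is V_DS = V_GS − V_th = V_ov.
V_ov = 3.53 − 1.47 = 2.06 V.

V_DS,sat = 2.06 V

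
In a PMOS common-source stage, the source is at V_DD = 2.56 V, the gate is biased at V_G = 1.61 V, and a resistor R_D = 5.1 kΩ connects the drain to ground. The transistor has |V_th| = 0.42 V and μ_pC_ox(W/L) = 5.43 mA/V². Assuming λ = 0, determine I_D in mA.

I_D = 0.463 mA

V_SG = V_DD − V_G = 2.56 − 1.61 = 0.95 V, so V_ov = 0.95 − 0.42 = 0.53 V.
Assume saturation: I_D = ½ k_p V_ov² = 0.5 × 5.43 × 0.53² = 0.763 mA, giving V_SD = V_DD − I_D R_D = 2.56 − 0.763 × 5.1 = -1.33 V.
But -1.33 V < V_ov = 0.53 V, so the device is actually in triode.
In triode I_D = k_p[V_ov V_SD − ½ V_SD²] and I_D = (V_DD − V_SD)/R_D. Equating: 13.8 V_SD² − 15.68 V_SD + 2.56 = 0, giving V_SD = 0.198 V (the root below V_ov).
I_D = (2.56 − 0.198) / 5.1 = 0.463 mA.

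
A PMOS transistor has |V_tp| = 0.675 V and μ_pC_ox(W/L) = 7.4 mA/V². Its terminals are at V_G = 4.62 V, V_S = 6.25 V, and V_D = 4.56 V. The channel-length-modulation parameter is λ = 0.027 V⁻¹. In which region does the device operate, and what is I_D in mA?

V_SG = V_S − V_G = 6.25 − 4.62 = 1.63 V; V_SD = V_S − V_D = 6.25 − 4.56 = 1.69 V.
V_ov = V_SG − |V_tp| = 1.63 − 0.675 = 0.955 V.
Since V_SD = 1.69 V ≥ V_ov = 0.955 V, the device is in saturation.
I_D = ½ k_p V_ov² (1 + λ V_SD) = 0.5 × 7.4 × 0.955² × (1 + 0.027 × 1.69) = 3.53 mA.

Saturation; I_D = 3.53 mA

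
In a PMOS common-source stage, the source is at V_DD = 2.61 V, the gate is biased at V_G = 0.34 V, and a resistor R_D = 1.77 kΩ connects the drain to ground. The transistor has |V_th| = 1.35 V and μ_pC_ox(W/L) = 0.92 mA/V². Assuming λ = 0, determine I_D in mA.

I_D = 0.389 mA

V_SG = V_DD − V_G = 2.61 − 0.34 = 2.27 V, so V_ov = 2.27 − 1.35 = 0.92 V.
Assume saturation: I_D = ½ k_p V_ov² = 0.5 × 0.92 × 0.92² = 0.389 mA, giving V_SD = V_DD − I_D R_D = 2.61 − 0.389 × 1.77 = 1.92 V.
V_SD = 1.92 V ≥ V_ov = 0.92 V, confirming saturation.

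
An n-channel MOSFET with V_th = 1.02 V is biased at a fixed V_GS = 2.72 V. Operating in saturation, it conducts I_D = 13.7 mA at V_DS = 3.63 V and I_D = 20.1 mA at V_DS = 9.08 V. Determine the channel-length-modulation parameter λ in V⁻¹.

With V_GS fixed, I_D ∝ (1 + λ V_DS) in saturation, so I_D2/I_D1 = (1 + λ V_DS2)/(1 + λ V_DS1).
20.1/13.7 = 1.467 = (1 + 9.08 λ)/(1 + 3.63 λ).
Solving: λ (I_D1 V_DS2 − I_D2 V_DS1) = I_D2 − I_D1, so λ = (20.1 − 13.7) / (13.7 × 9.08 − 20.1 × 3.63) = 6.4 / 51.4 = 0.124 V⁻¹.

λ = 0.124 V⁻¹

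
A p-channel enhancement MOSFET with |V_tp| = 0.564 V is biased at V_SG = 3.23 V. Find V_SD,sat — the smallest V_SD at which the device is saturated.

The boundary between triode and saturation is V_SD = V_SG − |V_tp| = V_ov.
V_ov = 3.23 − 0.564 = 2.67 V.

V_SD,sat = 2.67 V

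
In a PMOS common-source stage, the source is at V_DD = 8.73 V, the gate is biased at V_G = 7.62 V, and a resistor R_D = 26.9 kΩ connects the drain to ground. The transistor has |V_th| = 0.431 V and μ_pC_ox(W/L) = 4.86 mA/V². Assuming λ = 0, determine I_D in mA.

V_SG = V_DD − V_G = 8.73 − 7.62 = 1.11 V, so V_ov = 1.11 − 0.431 = 0.679 V.
Assume saturation: I_D = ½ k_p V_ov² = 0.5 × 4.86 × 0.679² = 1.12 mA, giving V_SD = V_DD − I_D R_D = 8.73 − 1.12 × 26.9 = -21.4 V.
But -21.4 V < V_ov = 0.679 V, so the device is actually in triode.
In triode I_D = k_p[V_ov V_SD − ½ V_SD²] and I_D = (V_DD − V_SD)/R_D. Equating: 65.4 V_SD² − 89.77 V_SD + 8.73 = 0, giving V_SD = 0.105 V (the root below V_ov).
I_D = (8.73 − 0.105) / 26.9 = 0.321 mA.

I_D = 0.321 mA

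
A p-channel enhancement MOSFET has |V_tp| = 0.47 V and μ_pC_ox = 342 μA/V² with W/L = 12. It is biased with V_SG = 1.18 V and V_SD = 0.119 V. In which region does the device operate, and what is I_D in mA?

Triode; I_D = 0.318 mA

k_p = μ_pC_ox · (W/L) = 4.104 mA/V².
V_ov = V_SG − |V_tp| = 1.18 − 0.47 = 0.71 V.
Since V_SD = 0.119 V < V_ov = 0.71 V, the device is in the triode region.
I_D = k_p [V_ov · V_SD − ½ V_SD²] = 4.104 × [0.71 × 0.119 − 0.5 × 0.119²] = 0.318 mA.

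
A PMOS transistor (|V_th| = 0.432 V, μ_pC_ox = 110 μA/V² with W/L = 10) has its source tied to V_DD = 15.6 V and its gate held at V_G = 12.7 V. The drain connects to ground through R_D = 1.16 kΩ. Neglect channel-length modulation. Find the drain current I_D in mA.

I_D = 3.35 mA

V_SG = V_DD − V_G = 15.6 − 12.7 = 2.9 V, so V_ov = 2.9 − 0.432 = 2.47 V.
k_p = μ_pC_ox · (W/L) = 1.1 mA/V².
Assume saturation: I_D = ½ k_p V_ov² = 0.5 × 1.1 × 2.47² = 3.35 mA, giving V_SD = V_DD − I_D R_D = 15.6 − 3.35 × 1.16 = 11.7 V.
V_SD = 11.7 V ≥ V_ov = 2.47 V, confirming saturation.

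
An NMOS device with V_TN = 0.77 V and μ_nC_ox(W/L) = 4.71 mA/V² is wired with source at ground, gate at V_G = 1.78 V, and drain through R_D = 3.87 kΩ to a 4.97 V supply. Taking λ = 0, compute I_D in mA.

I_D = 1.21 mA

V_GS = V_G = 1.78 V, so V_ov = 1.78 − 0.77 = 1.01 V.
Assume saturation: I_D = ½ k_n V_ov² = 0.5 × 4.71 × 1.01² = 2.4 mA, giving V_DS = V_DD − I_D R_D = 4.97 − 2.4 × 3.87 = -4.33 V.
But -4.33 V < V_ov = 1.01 V, so the device is actually in triode.
In triode I_D = k_n[V_ov V_DS − ½ V_DS²] and I_D = (V_DD − V_DS)/R_D. Equating: 9.11 V_DS² − 19.41 V_DS + 4.97 = 0, giving V_DS = 0.298 V (the root below V_ov).
I_D = (4.97 − 0.298) / 3.87 = 1.21 mA.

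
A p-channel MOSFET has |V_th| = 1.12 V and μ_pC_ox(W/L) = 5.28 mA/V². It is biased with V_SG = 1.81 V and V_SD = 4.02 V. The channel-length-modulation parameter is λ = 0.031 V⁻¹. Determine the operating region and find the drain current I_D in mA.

V_ov = V_SG − |V_th| = 1.81 − 1.12 = 0.69 V.
Since V_SD = 4.02 V ≥ V_ov = 0.69 V, the device is in saturation.
I_D = ½ k_p V_ov² (1 + λ V_SD) = 0.5 × 5.28 × 0.69² × (1 + 0.031 × 4.02) = 1.41 mA.

Saturation; I_D = 1.41 mA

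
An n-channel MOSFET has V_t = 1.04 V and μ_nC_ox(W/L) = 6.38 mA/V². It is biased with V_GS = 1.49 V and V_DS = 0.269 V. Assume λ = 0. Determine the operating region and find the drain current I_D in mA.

Triode; I_D = 0.541 mA

V_ov = V_GS − V_t = 1.49 − 1.04 = 0.45 V.
Since V_DS = 0.269 V < V_ov = 0.45 V, the device is in the triode region.
I_D = k_n [V_ov · V_DS − ½ V_DS²] = 6.38 × [0.45 × 0.269 − 0.5 × 0.269²] = 0.541 mA.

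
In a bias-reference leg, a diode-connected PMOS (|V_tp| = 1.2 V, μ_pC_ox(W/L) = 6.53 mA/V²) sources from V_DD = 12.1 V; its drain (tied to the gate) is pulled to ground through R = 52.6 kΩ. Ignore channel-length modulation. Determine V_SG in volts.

V_SG = 1.45 V

With gate tied to drain, V_SG = V_SD ≥ V_SG − |V_tp|, so the device is in saturation.
KCL at the drain: ½ k_p (V_SG − |V_tp|)² = (V_DD − V_SG)/R.
Let x = V_SG − 1.2. Then 172 x² + x − 10.9 = 0, giving x = 0.249 V (positive root), so V_SG = 1.45 V.
I_D = (V_DD − V_SG)/R = (12.1 − 1.45) / 52.6 = 0.202 mA.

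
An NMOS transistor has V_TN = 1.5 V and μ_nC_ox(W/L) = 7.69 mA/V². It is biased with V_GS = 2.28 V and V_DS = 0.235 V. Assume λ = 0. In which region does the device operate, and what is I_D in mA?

V_ov = V_GS − V_TN = 2.28 − 1.5 = 0.78 V.
Since V_DS = 0.235 V < V_ov = 0.78 V, the device is in the triode region.
I_D = k_n [V_ov · V_DS − ½ V_DS²] = 7.69 × [0.78 × 0.235 − 0.5 × 0.235²] = 1.2 mA.

Triode; I_D = 1.20 mA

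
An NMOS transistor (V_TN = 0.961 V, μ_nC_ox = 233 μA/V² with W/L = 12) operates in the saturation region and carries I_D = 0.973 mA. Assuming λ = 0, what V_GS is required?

k_n = μ_nC_ox · (W/L) = 2.796 mA/V².
In saturation I_D = ½ k_n (V_GS − V_TN)², so V_GS − V_TN = √(2 I_D / k_n) = √(2 × 0.973 / 2.796) = 0.834 V.
V_GS = 0.961 + 0.834 = 1.8 V.

V_GS = 1.80 V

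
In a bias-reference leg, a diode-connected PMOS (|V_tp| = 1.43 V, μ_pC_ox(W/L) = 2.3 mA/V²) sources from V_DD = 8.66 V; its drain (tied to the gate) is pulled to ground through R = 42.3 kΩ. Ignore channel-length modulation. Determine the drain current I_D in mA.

I_D = 0.162 mA

With gate tied to drain, V_SG = V_SD ≥ V_SG − |V_tp|, so the device is in saturation.
KCL at the drain: ½ k_p (V_SG − |V_tp|)² = (V_DD − V_SG)/R.
Let x = V_SG − 1.43. Then 48.6 x² + x − 7.23 = 0, giving x = 0.375 V (positive root), so V_SG = 1.81 V.
I_D = (V_DD − V_SG)/R = (8.66 − 1.81) / 42.3 = 0.162 mA.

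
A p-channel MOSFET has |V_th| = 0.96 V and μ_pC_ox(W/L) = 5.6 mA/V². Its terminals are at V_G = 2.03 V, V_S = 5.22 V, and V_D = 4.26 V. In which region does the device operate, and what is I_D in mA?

V_SG = V_S − V_G = 5.22 − 2.03 = 3.19 V; V_SD = V_S − V_D = 5.22 − 4.26 = 0.96 V.
V_ov = V_SG − |V_th| = 3.19 − 0.96 = 2.23 V.
Since V_SD = 0.96 V < V_ov = 2.23 V, the device is in the triode region.
I_D = k_p [V_ov · V_SD − ½ V_SD²] = 5.6 × [2.23 × 0.96 − 0.5 × 0.96²] = 9.41 mA.

Triode; I_D = 9.41 mA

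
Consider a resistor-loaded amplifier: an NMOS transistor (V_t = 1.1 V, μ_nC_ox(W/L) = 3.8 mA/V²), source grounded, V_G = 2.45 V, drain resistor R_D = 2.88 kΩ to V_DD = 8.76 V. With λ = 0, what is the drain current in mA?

V_GS = V_G = 2.45 V, so V_ov = 2.45 − 1.1 = 1.35 V.
Assume saturation: I_D = ½ k_n V_ov² = 0.5 × 3.8 × 1.35² = 3.46 mA, giving V_DS = V_DD − I_D R_D = 8.76 − 3.46 × 2.88 = -1.21 V.
But -1.21 V < V_ov = 1.35 V, so the device is actually in triode.
In triode I_D = k_n[V_ov V_DS − ½ V_DS²] and I_D = (V_DD − V_DS)/R_D. Equating: 5.47 V_DS² − 15.77 V_DS + 8.76 = 0, giving V_DS = 0.751 V (the root below V_ov).
I_D = (8.76 − 0.751) / 2.88 = 2.78 mA.

I_D = 2.78 mA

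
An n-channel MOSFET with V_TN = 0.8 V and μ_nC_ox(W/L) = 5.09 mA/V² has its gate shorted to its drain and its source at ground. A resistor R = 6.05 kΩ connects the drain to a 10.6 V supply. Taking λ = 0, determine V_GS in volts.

V_GS = 1.57 V

With gate tied to drain, V_GS = V_DS ≥ V_GS − V_TN, so the device is in saturation.
KCL at the drain: ½ k_n (V_GS − V_TN)² = (V_DD − V_GS)/R.
Let x = V_GS − 0.8. Then 15.4 x² + x − 9.8 = 0, giving x = 0.766 V (positive root), so V_GS = 1.57 V.
I_D = (V_DD − V_GS)/R = (10.6 − 1.57) / 6.05 = 1.49 mA.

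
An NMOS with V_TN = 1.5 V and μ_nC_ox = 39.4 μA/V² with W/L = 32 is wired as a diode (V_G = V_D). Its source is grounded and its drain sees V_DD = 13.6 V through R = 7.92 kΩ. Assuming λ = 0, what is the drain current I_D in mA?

I_D = 1.34 mA

With gate tied to drain, V_GS = V_DS ≥ V_GS − V_TN, so the device is in saturation.
k_n = μ_nC_ox · (W/L) = 1.261 mA/V².
KCL at the drain: ½ k_n (V_GS − V_TN)² = (V_DD − V_GS)/R.
Let x = V_GS − 1.5. Then 4.99 x² + x − 12.1 = 0, giving x = 1.46 V (positive root), so V_GS = 2.96 V.
I_D = (V_DD − V_GS)/R = (13.6 − 2.96) / 7.92 = 1.34 mA.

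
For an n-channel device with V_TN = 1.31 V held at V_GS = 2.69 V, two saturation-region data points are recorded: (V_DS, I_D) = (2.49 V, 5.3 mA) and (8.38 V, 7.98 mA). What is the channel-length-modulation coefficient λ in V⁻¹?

λ = 0.109 V⁻¹

With V_GS fixed, I_D ∝ (1 + λ V_DS) in saturation, so I_D2/I_D1 = (1 + λ V_DS2)/(1 + λ V_DS1).
7.98/5.3 = 1.506 = (1 + 8.38 λ)/(1 + 2.49 λ).
Solving: λ (I_D1 V_DS2 − I_D2 V_DS1) = I_D2 − I_D1, so λ = (7.98 − 5.3) / (5.3 × 8.38 − 7.98 × 2.49) = 2.68 / 24.5 = 0.109 V⁻¹.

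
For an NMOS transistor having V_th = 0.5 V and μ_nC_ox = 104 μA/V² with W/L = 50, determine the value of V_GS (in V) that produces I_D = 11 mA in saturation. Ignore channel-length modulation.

k_n = μ_nC_ox · (W/L) = 5.2 mA/V².
In saturation I_D = ½ k_n (V_GS − V_th)², so V_GS − V_th = √(2 I_D / k_n) = √(2 × 11 / 5.2) = 2.06 V.
V_GS = 0.5 + 2.06 = 2.56 V.

V_GS = 2.56 V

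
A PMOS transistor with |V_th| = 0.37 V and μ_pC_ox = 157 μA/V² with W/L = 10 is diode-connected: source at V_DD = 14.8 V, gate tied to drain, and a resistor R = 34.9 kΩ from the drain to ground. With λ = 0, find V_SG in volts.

With gate tied to drain, V_SG = V_SD ≥ V_SG − |V_th|, so the device is in saturation.
k_p = μ_pC_ox · (W/L) = 1.57 mA/V².
KCL at the drain: ½ k_p (V_SG − |V_th|)² = (V_DD − V_SG)/R.
Let x = V_SG − 0.37. Then 27.4 x² + x − 14.43 = 0, giving x = 0.708 V (positive root), so V_SG = 1.08 V.
I_D = (V_DD − V_SG)/R = (14.8 − 1.08) / 34.9 = 0.393 mA.

V_SG = 1.08 V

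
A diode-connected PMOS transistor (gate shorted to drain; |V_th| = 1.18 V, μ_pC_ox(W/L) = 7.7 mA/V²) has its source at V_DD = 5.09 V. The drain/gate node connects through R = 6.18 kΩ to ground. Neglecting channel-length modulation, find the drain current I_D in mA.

With gate tied to drain, V_SG = V_SD ≥ V_SG − |V_th|, so the device is in saturation.
KCL at the drain: ½ k_p (V_SG − |V_th|)² = (V_DD − V_SG)/R.
Let x = V_SG − 1.18. Then 23.8 x² + x − 3.91 = 0, giving x = 0.385 V (positive root), so V_SG = 1.56 V.
I_D = (V_DD − V_SG)/R = (5.09 − 1.56) / 6.18 = 0.57 mA.

I_D = 0.570 mA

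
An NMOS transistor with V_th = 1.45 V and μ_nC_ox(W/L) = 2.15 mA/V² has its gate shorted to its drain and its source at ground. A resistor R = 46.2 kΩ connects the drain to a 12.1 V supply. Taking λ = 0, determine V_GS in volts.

V_GS = 1.90 V

With gate tied to drain, V_GS = V_DS ≥ V_GS − V_th, so the device is in saturation.
KCL at the drain: ½ k_n (V_GS − V_th)² = (V_DD − V_GS)/R.
Let x = V_GS − 1.45. Then 49.7 x² + x − 10.65 = 0, giving x = 0.453 V (positive root), so V_GS = 1.9 V.
I_D = (V_DD − V_GS)/R = (12.1 − 1.9) / 46.2 = 0.221 mA.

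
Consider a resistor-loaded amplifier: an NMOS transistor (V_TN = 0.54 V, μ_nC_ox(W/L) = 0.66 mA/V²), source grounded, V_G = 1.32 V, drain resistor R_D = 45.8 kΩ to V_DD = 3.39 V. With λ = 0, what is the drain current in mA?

I_D = 0.0707 mA

V_GS = V_G = 1.32 V, so V_ov = 1.32 − 0.54 = 0.78 V.
Assume saturation: I_D = ½ k_n V_ov² = 0.5 × 0.66 × 0.78² = 0.201 mA, giving V_DS = V_DD − I_D R_D = 3.39 − 0.201 × 45.8 = -5.81 V.
But -5.81 V < V_ov = 0.78 V, so the device is actually in triode.
In triode I_D = k_n[V_ov V_DS − ½ V_DS²] and I_D = (V_DD − V_DS)/R_D. Equating: 15.1 V_DS² − 24.58 V_DS + 3.39 = 0, giving V_DS = 0.152 V (the root below V_ov).
I_D = (3.39 − 0.152) / 45.8 = 0.0707 mA.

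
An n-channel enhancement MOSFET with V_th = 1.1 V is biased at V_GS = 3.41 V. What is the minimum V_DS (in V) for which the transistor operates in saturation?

The boundary between triode and saturation is V_DS = V_GS − V_th = V_ov.
V_ov = 3.41 − 1.1 = 2.31 V.

V_DS,sat = 2.31 V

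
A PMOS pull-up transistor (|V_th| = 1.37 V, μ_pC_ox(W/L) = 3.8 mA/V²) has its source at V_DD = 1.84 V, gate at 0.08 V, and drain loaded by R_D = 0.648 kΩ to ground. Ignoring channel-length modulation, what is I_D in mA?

I_D = 0.289 mA

V_SG = V_DD − V_G = 1.84 − 0.08 = 1.76 V, so V_ov = 1.76 − 1.37 = 0.39 V.
Assume saturation: I_D = ½ k_p V_ov² = 0.5 × 3.8 × 0.39² = 0.289 mA, giving V_SD = V_DD − I_D R_D = 1.84 − 0.289 × 0.648 = 1.65 V.
V_SD = 1.65 V ≥ V_ov = 0.39 V, confirming saturation.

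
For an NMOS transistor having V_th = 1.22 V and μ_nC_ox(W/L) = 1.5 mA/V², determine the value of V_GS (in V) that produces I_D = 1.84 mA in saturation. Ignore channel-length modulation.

V_GS = 2.79 V

In saturation I_D = ½ k_n (V_GS − V_th)², so V_GS − V_th = √(2 I_D / k_n) = √(2 × 1.84 / 1.5) = 1.57 V.
V_GS = 1.22 + 1.57 = 2.79 V.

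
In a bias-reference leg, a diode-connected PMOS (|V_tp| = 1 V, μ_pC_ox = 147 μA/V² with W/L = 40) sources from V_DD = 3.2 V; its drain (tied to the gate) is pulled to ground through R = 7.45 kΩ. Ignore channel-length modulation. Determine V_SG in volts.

With gate tied to drain, V_SG = V_SD ≥ V_SG − |V_tp|, so the device is in saturation.
k_p = μ_pC_ox · (W/L) = 5.88 mA/V².
KCL at the drain: ½ k_p (V_SG − |V_tp|)² = (V_DD − V_SG)/R.
Let x = V_SG − 1. Then 21.9 x² + x − 2.2 = 0, giving x = 0.295 V (positive root), so V_SG = 1.29 V.
I_D = (V_DD − V_SG)/R = (3.2 − 1.29) / 7.45 = 0.256 mA.

V_SG = 1.29 V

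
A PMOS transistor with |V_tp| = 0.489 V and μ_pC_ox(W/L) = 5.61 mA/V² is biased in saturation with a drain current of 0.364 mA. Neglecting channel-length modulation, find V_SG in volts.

In saturation I_D = ½ k_p (V_SG − |V_tp|)², so V_SG − |V_tp| = √(2 I_D / k_p) = √(2 × 0.364 / 5.61) = 0.36 V.
V_SG = 0.489 + 0.36 = 0.849 V.

V_SG = 0.849 V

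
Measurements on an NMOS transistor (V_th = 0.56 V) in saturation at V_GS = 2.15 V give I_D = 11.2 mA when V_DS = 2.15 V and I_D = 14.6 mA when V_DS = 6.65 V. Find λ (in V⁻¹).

With V_GS fixed, I_D ∝ (1 + λ V_DS) in saturation, so I_D2/I_D1 = (1 + λ V_DS2)/(1 + λ V_DS1).
14.6/11.2 = 1.304 = (1 + 6.65 λ)/(1 + 2.15 λ).
Solving: λ (I_D1 V_DS2 − I_D2 V_DS1) = I_D2 − I_D1, so λ = (14.6 − 11.2) / (11.2 × 6.65 − 14.6 × 2.15) = 3.4 / 43.1 = 0.0789 V⁻¹.

λ = 0.0789 V⁻¹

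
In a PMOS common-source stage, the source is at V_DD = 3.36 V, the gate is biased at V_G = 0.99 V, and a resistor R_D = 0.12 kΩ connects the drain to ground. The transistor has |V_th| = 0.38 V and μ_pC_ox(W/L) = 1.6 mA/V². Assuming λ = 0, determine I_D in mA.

I_D = 3.17 mA

V_SG = V_DD − V_G = 3.36 − 0.99 = 2.37 V, so V_ov = 2.37 − 0.38 = 1.99 V.
Assume saturation: I_D = ½ k_p V_ov² = 0.5 × 1.6 × 1.99² = 3.17 mA, giving V_SD = V_DD − I_D R_D = 3.36 − 3.17 × 0.12 = 2.98 V.
V_SD = 2.98 V ≥ V_ov = 1.99 V, confirming saturation.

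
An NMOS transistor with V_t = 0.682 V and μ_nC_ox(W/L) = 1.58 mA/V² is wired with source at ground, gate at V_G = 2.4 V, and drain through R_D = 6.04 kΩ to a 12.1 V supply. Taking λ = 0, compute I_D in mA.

V_GS = V_G = 2.4 V, so V_ov = 2.4 − 0.682 = 1.72 V.
Assume saturation: I_D = ½ k_n V_ov² = 0.5 × 1.58 × 1.72² = 2.33 mA, giving V_DS = V_DD − I_D R_D = 12.1 − 2.33 × 6.04 = -1.98 V.
But -1.98 V < V_ov = 1.72 V, so the device is actually in triode.
In triode I_D = k_n[V_ov V_DS − ½ V_DS²] and I_D = (V_DD − V_DS)/R_D. Equating: 4.77 V_DS² − 17.4 V_DS + 12.1 = 0, giving V_DS = 0.936 V (the root below V_ov).
I_D = (12.1 − 0.936) / 6.04 = 1.85 mA.

I_D = 1.85 mA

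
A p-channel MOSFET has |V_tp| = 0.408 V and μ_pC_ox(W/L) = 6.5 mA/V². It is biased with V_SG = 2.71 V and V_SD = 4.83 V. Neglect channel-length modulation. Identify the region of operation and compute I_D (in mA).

Saturation; I_D = 17.2 mA

V_ov = V_SG − |V_tp| = 2.71 − 0.408 = 2.3 V.
Since V_SD = 4.83 V ≥ V_ov = 2.3 V, the device is in saturation.
I_D = ½ k_p V_ov² = 0.5 × 6.5 × 2.3² = 17.2 mA.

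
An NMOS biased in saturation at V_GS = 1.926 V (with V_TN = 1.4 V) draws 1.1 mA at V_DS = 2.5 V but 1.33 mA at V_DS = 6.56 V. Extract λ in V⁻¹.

With V_GS fixed, I_D ∝ (1 + λ V_DS) in saturation, so I_D2/I_D1 = (1 + λ V_DS2)/(1 + λ V_DS1).
1.33/1.1 = 1.209 = (1 + 6.56 λ)/(1 + 2.5 λ).
Solving: λ (I_D1 V_DS2 − I_D2 V_DS1) = I_D2 − I_D1, so λ = (1.33 − 1.1) / (1.1 × 6.56 − 1.33 × 2.5) = 0.23 / 3.89 = 0.0591 V⁻¹.

λ = 0.0591 V⁻¹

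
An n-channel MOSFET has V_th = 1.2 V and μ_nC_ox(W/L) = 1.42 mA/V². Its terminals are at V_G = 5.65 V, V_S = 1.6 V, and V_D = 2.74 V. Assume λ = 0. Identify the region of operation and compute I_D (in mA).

V_GS = V_G − V_S = 5.65 − 1.6 = 4.05 V; V_DS = V_D − V_S = 2.74 − 1.6 = 1.14 V.
V_ov = V_GS − V_th = 4.05 − 1.2 = 2.85 V.
Since V_DS = 1.14 V < V_ov = 2.85 V, the device is in the triode region.
I_D = k_n [V_ov · V_DS − ½ V_DS²] = 1.42 × [2.85 × 1.14 − 0.5 × 1.14²] = 3.69 mA.

Triode; I_D = 3.69 mA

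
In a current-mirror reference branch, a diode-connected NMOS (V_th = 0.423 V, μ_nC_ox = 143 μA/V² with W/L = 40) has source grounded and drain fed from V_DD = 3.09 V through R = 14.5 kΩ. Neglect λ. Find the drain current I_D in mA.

I_D = 0.167 mA

With gate tied to drain, V_GS = V_DS ≥ V_GS − V_th, so the device is in saturation.
k_n = μ_nC_ox · (W/L) = 5.72 mA/V².
KCL at the drain: ½ k_n (V_GS − V_th)² = (V_DD − V_GS)/R.
Let x = V_GS − 0.423. Then 41.5 x² + x − 2.667 = 0, giving x = 0.242 V (positive root), so V_GS = 0.665 V.
I_D = (V_DD − V_GS)/R = (3.09 − 0.665) / 14.5 = 0.167 mA.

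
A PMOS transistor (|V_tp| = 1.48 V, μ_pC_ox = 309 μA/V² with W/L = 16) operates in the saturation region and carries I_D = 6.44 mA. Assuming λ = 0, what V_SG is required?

k_p = μ_pC_ox · (W/L) = 4.944 mA/V².
In saturation I_D = ½ k_p (V_SG − |V_tp|)², so V_SG − |V_tp| = √(2 I_D / k_p) = √(2 × 6.44 / 4.944) = 1.61 V.
V_SG = 1.48 + 1.61 = 3.09 V.

V_SG = 3.09 V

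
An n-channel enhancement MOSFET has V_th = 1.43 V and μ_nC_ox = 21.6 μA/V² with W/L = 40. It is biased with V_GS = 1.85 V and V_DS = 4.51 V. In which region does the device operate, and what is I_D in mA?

Saturation; I_D = 0.0762 mA

k_n = μ_nC_ox · (W/L) = 0.864 mA/V².
V_ov = V_GS − V_th = 1.85 − 1.43 = 0.42 V.
Since V_DS = 4.51 V ≥ V_ov = 0.42 V, the device is in saturation.
I_D = ½ k_n V_ov² = 0.5 × 0.864 × 0.42² = 0.0762 mA.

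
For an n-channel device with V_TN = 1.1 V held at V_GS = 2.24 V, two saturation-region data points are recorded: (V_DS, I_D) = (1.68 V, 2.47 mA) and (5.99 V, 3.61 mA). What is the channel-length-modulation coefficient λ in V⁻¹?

With V_GS fixed, I_D ∝ (1 + λ V_DS) in saturation, so I_D2/I_D1 = (1 + λ V_DS2)/(1 + λ V_DS1).
3.61/2.47 = 1.462 = (1 + 5.99 λ)/(1 + 1.68 λ).
Solving: λ (I_D1 V_DS2 − I_D2 V_DS1) = I_D2 − I_D1, so λ = (3.61 − 2.47) / (2.47 × 5.99 − 3.61 × 1.68) = 1.14 / 8.73 = 0.131 V⁻¹.

λ = 0.131 V⁻¹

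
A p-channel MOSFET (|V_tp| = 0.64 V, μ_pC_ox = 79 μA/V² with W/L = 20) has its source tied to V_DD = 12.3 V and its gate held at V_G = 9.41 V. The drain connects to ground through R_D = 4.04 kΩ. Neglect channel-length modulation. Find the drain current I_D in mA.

V_SG = V_DD − V_G = 12.3 − 9.41 = 2.89 V, so V_ov = 2.89 − 0.64 = 2.25 V.
k_p = μ_pC_ox · (W/L) = 1.58 mA/V².
Assume saturation: I_D = ½ k_p V_ov² = 0.5 × 1.58 × 2.25² = 4 mA, giving V_SD = V_DD − I_D R_D = 12.3 − 4 × 4.04 = -3.86 V.
But -3.86 V < V_ov = 2.25 V, so the device is actually in triode.
In triode I_D = k_p[V_ov V_SD − ½ V_SD²] and I_D = (V_DD − V_SD)/R_D. Equating: 3.19 V_SD² − 15.36 V_SD + 12.3 = 0, giving V_SD = 1.01 V (the root below V_ov).
I_D = (12.3 − 1.01) / 4.04 = 2.79 mA.

I_D = 2.79 mA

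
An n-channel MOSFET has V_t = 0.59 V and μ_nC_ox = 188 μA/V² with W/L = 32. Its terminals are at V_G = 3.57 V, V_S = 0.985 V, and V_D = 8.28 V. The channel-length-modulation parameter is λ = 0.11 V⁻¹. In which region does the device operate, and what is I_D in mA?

V_GS = V_G − V_S = 3.57 − 0.985 = 2.58 V; V_DS = V_D − V_S = 8.28 − 0.985 = 7.29 V.
k_n = μ_nC_ox · (W/L) = 6.016 mA/V².
V_ov = V_GS − V_t = 2.58 − 0.59 = 2 V.
Since V_DS = 7.29 V ≥ V_ov = 2 V, the device is in saturation.
I_D = ½ k_n V_ov² (1 + λ V_DS) = 0.5 × 6.016 × 2² × (1 + 0.11 × 7.29) = 21.6 mA.

Saturation; I_D = 21.6 mA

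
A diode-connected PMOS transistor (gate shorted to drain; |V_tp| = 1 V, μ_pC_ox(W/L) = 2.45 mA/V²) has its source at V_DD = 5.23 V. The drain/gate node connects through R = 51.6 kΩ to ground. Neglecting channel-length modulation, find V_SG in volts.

V_SG = 1.25 V

With gate tied to drain, V_SG = V_SD ≥ V_SG − |V_tp|, so the device is in saturation.
KCL at the drain: ½ k_p (V_SG − |V_tp|)² = (V_DD − V_SG)/R.
Let x = V_SG − 1. Then 63.2 x² + x − 4.23 = 0, giving x = 0.251 V (positive root), so V_SG = 1.25 V.
I_D = (V_DD − V_SG)/R = (5.23 − 1.25) / 51.6 = 0.0771 mA.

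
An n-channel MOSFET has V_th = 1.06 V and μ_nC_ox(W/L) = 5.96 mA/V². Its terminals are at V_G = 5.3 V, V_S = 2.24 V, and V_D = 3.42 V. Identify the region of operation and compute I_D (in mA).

V_GS = V_G − V_S = 5.3 − 2.24 = 3.06 V; V_DS = V_D − V_S = 3.42 − 2.24 = 1.18 V.
V_ov = V_GS − V_th = 3.06 − 1.06 = 2 V.
Since V_DS = 1.18 V < V_ov = 2 V, the device is in the triode region.
I_D = k_n [V_ov · V_DS − ½ V_DS²] = 5.96 × [2 × 1.18 − 0.5 × 1.18²] = 9.92 mA.

Triode; I_D = 9.92 mA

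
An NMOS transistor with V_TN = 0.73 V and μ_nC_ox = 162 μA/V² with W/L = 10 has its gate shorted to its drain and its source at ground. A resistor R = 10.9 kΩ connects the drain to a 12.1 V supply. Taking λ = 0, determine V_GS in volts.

With gate tied to drain, V_GS = V_DS ≥ V_GS − V_TN, so the device is in saturation.
k_n = μ_nC_ox · (W/L) = 1.62 mA/V².
KCL at the drain: ½ k_n (V_GS − V_TN)² = (V_DD − V_GS)/R.
Let x = V_GS − 0.73. Then 8.83 x² + x − 11.37 = 0, giving x = 1.08 V (positive root), so V_GS = 1.81 V.
I_D = (V_DD − V_GS)/R = (12.1 − 1.81) / 10.9 = 0.944 mA.

V_GS = 1.81 V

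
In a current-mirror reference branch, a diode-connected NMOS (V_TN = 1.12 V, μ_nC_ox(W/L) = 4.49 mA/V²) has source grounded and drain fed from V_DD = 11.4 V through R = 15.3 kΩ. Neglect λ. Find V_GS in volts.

V_GS = 1.65 V

With gate tied to drain, V_GS = V_DS ≥ V_GS − V_TN, so the device is in saturation.
KCL at the drain: ½ k_n (V_GS − V_TN)² = (V_DD − V_GS)/R.
Let x = V_GS − 1.12. Then 34.3 x² + x − 10.28 = 0, giving x = 0.533 V (positive root), so V_GS = 1.65 V.
I_D = (V_DD − V_GS)/R = (11.4 − 1.65) / 15.3 = 0.637 mA.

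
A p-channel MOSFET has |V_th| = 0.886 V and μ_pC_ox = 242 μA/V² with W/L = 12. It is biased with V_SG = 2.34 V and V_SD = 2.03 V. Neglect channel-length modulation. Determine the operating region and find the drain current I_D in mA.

k_p = μ_pC_ox · (W/L) = 2.904 mA/V².
V_ov = V_SG − |V_th| = 2.34 − 0.886 = 1.45 V.
Since V_SD = 2.03 V ≥ V_ov = 1.45 V, the device is in saturation.
I_D = ½ k_p V_ov² = 0.5 × 2.904 × 1.45² = 3.07 mA.

Saturation; I_D = 3.07 mA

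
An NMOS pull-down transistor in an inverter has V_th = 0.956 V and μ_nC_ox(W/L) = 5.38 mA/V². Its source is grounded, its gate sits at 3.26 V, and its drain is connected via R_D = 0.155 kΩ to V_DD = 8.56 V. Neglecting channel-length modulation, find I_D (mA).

V_GS = V_G = 3.26 V, so V_ov = 3.26 − 0.956 = 2.3 V.
Assume saturation: I_D = ½ k_n V_ov² = 0.5 × 5.38 × 2.3² = 14.3 mA, giving V_DS = V_DD − I_D R_D = 8.56 − 14.3 × 0.155 = 6.35 V.
V_DS = 6.35 V ≥ V_ov = 2.3 V, confirming saturation.

I_D = 14.3 mA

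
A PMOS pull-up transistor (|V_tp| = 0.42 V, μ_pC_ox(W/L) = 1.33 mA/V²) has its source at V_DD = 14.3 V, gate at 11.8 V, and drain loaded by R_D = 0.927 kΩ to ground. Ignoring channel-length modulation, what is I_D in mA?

V_SG = V_DD − V_G = 14.3 − 11.8 = 2.5 V, so V_ov = 2.5 − 0.42 = 2.08 V.
Assume saturation: I_D = ½ k_p V_ov² = 0.5 × 1.33 × 2.08² = 2.88 mA, giving V_SD = V_DD − I_D R_D = 14.3 − 2.88 × 0.927 = 11.6 V.
V_SD = 11.6 V ≥ V_ov = 2.08 V, confirming saturation.

I_D = 2.88 mA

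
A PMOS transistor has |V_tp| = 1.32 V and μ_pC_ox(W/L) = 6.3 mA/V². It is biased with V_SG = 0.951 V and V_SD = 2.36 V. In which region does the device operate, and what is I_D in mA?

V_SG = 0.951 V < |V_tp| = 1.32 V, so the transistor is in cutoff.

Cutoff; I_D = 0 mA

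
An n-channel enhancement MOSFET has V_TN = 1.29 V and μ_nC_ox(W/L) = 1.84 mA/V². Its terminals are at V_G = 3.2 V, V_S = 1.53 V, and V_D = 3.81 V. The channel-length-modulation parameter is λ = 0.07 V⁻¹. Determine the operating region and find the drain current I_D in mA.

V_GS = V_G − V_S = 3.2 − 1.53 = 1.67 V; V_DS = V_D − V_S = 3.81 − 1.53 = 2.28 V.
V_ov = V_GS − V_TN = 1.67 − 1.29 = 0.38 V.
Since V_DS = 2.28 V ≥ V_ov = 0.38 V, the device is in saturation.
I_D = ½ k_n V_ov² (1 + λ V_DS) = 0.5 × 1.84 × 0.38² × (1 + 0.07 × 2.28) = 0.154 mA.

Saturation; I_D = 0.154 mA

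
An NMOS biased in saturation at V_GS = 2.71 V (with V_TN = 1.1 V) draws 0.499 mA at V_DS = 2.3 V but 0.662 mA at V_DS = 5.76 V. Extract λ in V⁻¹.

With V_GS fixed, I_D ∝ (1 + λ V_DS) in saturation, so I_D2/I_D1 = (1 + λ V_DS2)/(1 + λ V_DS1).
0.662/0.499 = 1.327 = (1 + 5.76 λ)/(1 + 2.3 λ).
Solving: λ (I_D1 V_DS2 − I_D2 V_DS1) = I_D2 − I_D1, so λ = (0.662 − 0.499) / (0.499 × 5.76 − 0.662 × 2.3) = 0.163 / 1.35 = 0.121 V⁻¹.

λ = 0.121 V⁻¹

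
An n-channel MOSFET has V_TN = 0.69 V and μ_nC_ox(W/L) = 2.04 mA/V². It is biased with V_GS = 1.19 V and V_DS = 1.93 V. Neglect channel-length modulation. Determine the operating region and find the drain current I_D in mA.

V_ov = V_GS − V_TN = 1.19 − 0.69 = 0.5 V.
Since V_DS = 1.93 V ≥ V_ov = 0.5 V, the device is in saturation.
I_D = ½ k_n V_ov² = 0.5 × 2.04 × 0.5² = 0.255 mA.

Saturation; I_D = 0.255 mA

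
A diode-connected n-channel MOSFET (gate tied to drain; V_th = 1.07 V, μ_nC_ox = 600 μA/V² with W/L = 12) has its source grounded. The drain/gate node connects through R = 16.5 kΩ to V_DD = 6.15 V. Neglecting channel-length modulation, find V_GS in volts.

With gate tied to drain, V_GS = V_DS ≥ V_GS − V_th, so the device is in saturation.
k_n = μ_nC_ox · (W/L) = 7.2 mA/V².
KCL at the drain: ½ k_n (V_GS − V_th)² = (V_DD − V_GS)/R.
Let x = V_GS − 1.07. Then 59.4 x² + x − 5.08 = 0, giving x = 0.284 V (positive root), so V_GS = 1.35 V.
I_D = (V_DD − V_GS)/R = (6.15 − 1.35) / 16.5 = 0.291 mA.

V_GS = 1.35 V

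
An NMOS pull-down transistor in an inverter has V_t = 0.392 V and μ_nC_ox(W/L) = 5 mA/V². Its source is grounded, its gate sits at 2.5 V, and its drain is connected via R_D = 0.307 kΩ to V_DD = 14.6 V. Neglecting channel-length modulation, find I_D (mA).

V_GS = V_G = 2.5 V, so V_ov = 2.5 − 0.392 = 2.11 V.
Assume saturation: I_D = ½ k_n V_ov² = 0.5 × 5 × 2.11² = 11.1 mA, giving V_DS = V_DD − I_D R_D = 14.6 − 11.1 × 0.307 = 11.2 V.
V_DS = 11.2 V ≥ V_ov = 2.11 V, confirming saturation.

I_D = 11.1 mA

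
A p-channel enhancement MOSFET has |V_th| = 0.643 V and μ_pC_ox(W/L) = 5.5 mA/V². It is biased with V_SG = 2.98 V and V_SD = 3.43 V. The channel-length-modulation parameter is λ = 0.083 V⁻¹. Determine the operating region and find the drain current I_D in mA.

V_ov = V_SG − |V_th| = 2.98 − 0.643 = 2.34 V.
Since V_SD = 3.43 V ≥ V_ov = 2.34 V, the device is in saturation.
I_D = ½ k_p V_ov² (1 + λ V_SD) = 0.5 × 5.5 × 2.34² × (1 + 0.083 × 3.43) = 19.3 mA.

Saturation; I_D = 19.3 mA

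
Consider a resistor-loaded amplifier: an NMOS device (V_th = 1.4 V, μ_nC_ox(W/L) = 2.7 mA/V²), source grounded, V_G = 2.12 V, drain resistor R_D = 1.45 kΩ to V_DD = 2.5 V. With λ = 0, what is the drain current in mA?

V_GS = V_G = 2.12 V, so V_ov = 2.12 − 1.4 = 0.72 V.
Assume saturation: I_D = ½ k_n V_ov² = 0.5 × 2.7 × 0.72² = 0.7 mA, giving V_DS = V_DD − I_D R_D = 2.5 − 0.7 × 1.45 = 1.49 V.
V_DS = 1.49 V ≥ V_ov = 0.72 V, confirming saturation.

I_D = 0.700 mA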